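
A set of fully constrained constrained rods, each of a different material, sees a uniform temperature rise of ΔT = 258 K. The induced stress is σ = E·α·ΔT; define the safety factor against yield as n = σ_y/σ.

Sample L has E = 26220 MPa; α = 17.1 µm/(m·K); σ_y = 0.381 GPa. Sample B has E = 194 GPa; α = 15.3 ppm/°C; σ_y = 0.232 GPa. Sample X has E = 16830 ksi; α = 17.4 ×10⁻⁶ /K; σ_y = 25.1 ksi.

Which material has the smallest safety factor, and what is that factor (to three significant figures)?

sample B, n = 0.303

Converting E to GPa, α to ×10⁻⁶/K, σ_y to MPa, then σ and n for each:
  sample L: E = 26.22, α = 17.1, σ_y = 381.0 → σ = 116 MPa, n = 3.29
  sample B: E = 194.0, α = 15.3, σ_y = 232.0 → σ = 766 MPa, n = 0.303
  sample X: E = 116.0, α = 17.4, σ_y = 173.1 → σ = 521 MPa, n = 0.332
Smallest n: sample B with n = 0.303.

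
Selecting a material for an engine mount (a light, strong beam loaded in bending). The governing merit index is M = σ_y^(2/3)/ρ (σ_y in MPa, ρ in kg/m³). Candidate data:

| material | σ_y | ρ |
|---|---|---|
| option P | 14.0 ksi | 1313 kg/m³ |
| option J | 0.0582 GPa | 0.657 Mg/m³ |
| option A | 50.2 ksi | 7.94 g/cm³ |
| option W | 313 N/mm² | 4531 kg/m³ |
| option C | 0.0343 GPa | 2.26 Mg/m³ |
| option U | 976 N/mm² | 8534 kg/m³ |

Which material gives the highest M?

Normalizing units and computing the index:
  option P: σ_y = 96.53 MPa, ρ = 1313 kg/m³
  option J: σ_y = 58.20 MPa, ρ = 657.0 kg/m³
  option A: σ_y = 346.1 MPa, ρ = 7940 kg/m³
  option W: σ_y = 313.0 MPa, ρ = 4531 kg/m³
  option C: σ_y = 34.30 MPa, ρ = 2260 kg/m³
  option U: σ_y = 976.0 MPa, ρ = 8534 kg/m³
  option J: M = 22.9×10⁻³
  option P: M = 16.0×10⁻³
  option U: M = 11.5×10⁻³
  option W: M = 10.2×10⁻³
  option A: M = 6.21×10⁻³
  option C: M = 4.67×10⁻³
The maximum is for option J.

option J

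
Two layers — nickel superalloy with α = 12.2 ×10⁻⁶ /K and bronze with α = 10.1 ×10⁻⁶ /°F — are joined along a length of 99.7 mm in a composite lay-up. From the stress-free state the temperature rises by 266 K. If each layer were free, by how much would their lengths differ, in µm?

bronze: α = 10.1×10⁻⁶/°F × 9/5 = 18.2×10⁻⁶/K.
Δα = |12.2 − 18.2|×10⁻⁶/K = 5.98×10⁻⁶/K.
ΔL_mismatch = Δα·L·ΔT = 5.98×10⁻⁶ × 99.7 mm × 266.0 K = 159 µm.

159 µm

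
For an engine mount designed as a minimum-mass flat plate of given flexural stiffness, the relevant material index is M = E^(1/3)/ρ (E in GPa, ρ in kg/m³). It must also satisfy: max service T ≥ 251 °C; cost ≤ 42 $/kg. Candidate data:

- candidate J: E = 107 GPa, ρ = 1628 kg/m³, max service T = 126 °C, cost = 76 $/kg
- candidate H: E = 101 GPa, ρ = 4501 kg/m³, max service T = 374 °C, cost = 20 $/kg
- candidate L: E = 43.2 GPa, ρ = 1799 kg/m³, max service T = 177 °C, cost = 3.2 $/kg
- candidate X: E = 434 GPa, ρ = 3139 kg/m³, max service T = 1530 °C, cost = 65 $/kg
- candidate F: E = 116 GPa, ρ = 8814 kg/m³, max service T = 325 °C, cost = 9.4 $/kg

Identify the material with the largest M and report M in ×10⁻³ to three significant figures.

candidate H, M = 1.03×10⁻³

Screen on constraints: max service T ≥ 251 °C; cost ≤ 42 $/kg. Survivors: candidate H, candidate F.
Computing M directly (units already consistent):
  candidate H: M = 1.03×10⁻³
  candidate F: M = 0.553×10⁻³
Candidate H has the largest M.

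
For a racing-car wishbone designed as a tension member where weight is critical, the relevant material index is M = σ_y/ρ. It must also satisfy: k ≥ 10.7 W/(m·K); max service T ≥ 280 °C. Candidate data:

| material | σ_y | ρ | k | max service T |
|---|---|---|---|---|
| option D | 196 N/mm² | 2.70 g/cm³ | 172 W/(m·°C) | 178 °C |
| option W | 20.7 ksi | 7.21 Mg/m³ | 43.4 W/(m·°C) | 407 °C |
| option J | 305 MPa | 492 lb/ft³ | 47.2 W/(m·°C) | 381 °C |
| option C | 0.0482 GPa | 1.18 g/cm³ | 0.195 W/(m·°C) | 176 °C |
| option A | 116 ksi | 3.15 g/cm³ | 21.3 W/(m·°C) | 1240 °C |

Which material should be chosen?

Screen on constraints: k ≥ 10.7 W/(m·K); max service T ≥ 280 °C. Survivors: option W, option J, option A.
Normalizing units and computing the index:
  option W: σ_y = 142.7 MPa, ρ = 7210 kg/m³
  option J: σ_y = 305.0 MPa, ρ = 7881 kg/m³
  option A: σ_y = 799.8 MPa, ρ = 3150 kg/m³
  option A: M = 254 kN·m/kg
  option J: M = 38.7 kN·m/kg
  option W: M = 19.8 kN·m/kg
Option A ranks first.

option A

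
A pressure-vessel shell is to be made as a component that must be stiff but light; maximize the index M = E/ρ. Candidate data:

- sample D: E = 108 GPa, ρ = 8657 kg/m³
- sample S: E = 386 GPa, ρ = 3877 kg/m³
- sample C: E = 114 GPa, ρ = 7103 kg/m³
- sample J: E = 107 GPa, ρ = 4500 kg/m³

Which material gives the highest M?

Evaluate M for each candidate:
  sample S: M = 99.6 MN·m/kg
  sample J: M = 23.8 MN·m/kg
  sample C: M = 16.0 MN·m/kg
  sample D: M = 12.5 MN·m/kg
Sample S ranks first.

sample S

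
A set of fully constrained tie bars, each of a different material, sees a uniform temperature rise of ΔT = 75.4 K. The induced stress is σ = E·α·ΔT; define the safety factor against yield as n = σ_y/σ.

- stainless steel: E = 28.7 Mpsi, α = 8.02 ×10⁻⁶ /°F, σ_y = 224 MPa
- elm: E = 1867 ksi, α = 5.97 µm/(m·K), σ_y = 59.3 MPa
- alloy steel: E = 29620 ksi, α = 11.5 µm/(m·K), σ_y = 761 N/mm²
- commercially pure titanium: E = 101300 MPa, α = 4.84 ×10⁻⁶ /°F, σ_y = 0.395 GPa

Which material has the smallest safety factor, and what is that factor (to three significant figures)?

In consistent units (E in GPa, α in ×10⁻⁶/K, σ_y in MPa):
  stainless steel: E = 197.9, α = 14.4, σ_y = 224.0 → σ = 215 MPa, n = 1.04
  elm: E = 12.87, α = 5.97, σ_y = 59.30 → σ = 5.79 MPa, n = 10.2
  alloy steel: E = 204.2, α = 11.5, σ_y = 761.0 → σ = 177 MPa, n = 4.30
  commercially pure titanium: E = 101.3, α = 8.71, σ_y = 395.0 → σ = 66.5 MPa, n = 5.94
The minimum is stainless steel at n = 1.04.

stainless steel, n = 1.04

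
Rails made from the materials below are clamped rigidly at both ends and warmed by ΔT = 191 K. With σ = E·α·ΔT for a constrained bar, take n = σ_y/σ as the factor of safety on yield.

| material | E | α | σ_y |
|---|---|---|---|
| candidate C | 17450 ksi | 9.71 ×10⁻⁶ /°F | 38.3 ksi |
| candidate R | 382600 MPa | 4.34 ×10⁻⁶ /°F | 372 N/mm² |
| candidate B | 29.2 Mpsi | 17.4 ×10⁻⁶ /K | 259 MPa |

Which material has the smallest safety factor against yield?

Per material, after unit conversion:
  candidate C: E = 120.3, α = 17.5, σ_y = 264.1 → σ = 402 MPa, n = 0.657
  candidate R: E = 382.6, α = 7.81, σ_y = 372.0 → σ = 571 MPa, n = 0.652
  candidate B: E = 201.3, α = 17.4, σ_y = 259.0 → σ = 669 MPa, n = 0.387
The minimum is candidate B at n = 0.387.

candidate B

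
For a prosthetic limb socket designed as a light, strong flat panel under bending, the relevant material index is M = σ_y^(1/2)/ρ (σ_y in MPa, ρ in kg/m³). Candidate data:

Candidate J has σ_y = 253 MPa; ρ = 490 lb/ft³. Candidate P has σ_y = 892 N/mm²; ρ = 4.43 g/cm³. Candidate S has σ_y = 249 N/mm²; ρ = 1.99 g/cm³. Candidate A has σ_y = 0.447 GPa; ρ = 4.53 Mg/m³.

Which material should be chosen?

candidate S

Convert each candidate to consistent units, then evaluate M:
  candidate J: σ_y = 253.0 MPa, ρ = 7849 kg/m³
  candidate P: σ_y = 892.0 MPa, ρ = 4430 kg/m³
  candidate S: σ_y = 249.0 MPa, ρ = 1990 kg/m³
  candidate A: σ_y = 447.0 MPa, ρ = 4530 kg/m³
  candidate S: M = 7.93×10⁻³
  candidate P: M = 6.74×10⁻³
  candidate A: M = 4.67×10⁻³
  candidate J: M = 2.03×10⁻³
Highest index: candidate S.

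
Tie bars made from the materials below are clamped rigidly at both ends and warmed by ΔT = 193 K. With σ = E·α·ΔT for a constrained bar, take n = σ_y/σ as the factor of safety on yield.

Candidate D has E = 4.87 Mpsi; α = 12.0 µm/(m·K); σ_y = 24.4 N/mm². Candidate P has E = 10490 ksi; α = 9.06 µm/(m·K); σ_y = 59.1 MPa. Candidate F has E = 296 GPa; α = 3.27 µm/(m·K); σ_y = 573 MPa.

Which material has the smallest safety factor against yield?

In consistent units (E in GPa, α in ×10⁻⁶/K, σ_y in MPa):
  candidate D: E = 33.58, α = 12.0, σ_y = 24.40 → σ = 77.8 MPa, n = 0.314
  candidate P: E = 72.33, α = 9.06, σ_y = 59.10 → σ = 126 MPa, n = 0.467
  candidate F: E = 296.0, α = 3.27, σ_y = 573.0 → σ = 187 MPa, n = 3.07
Smallest n: candidate D with n = 0.314.

candidate D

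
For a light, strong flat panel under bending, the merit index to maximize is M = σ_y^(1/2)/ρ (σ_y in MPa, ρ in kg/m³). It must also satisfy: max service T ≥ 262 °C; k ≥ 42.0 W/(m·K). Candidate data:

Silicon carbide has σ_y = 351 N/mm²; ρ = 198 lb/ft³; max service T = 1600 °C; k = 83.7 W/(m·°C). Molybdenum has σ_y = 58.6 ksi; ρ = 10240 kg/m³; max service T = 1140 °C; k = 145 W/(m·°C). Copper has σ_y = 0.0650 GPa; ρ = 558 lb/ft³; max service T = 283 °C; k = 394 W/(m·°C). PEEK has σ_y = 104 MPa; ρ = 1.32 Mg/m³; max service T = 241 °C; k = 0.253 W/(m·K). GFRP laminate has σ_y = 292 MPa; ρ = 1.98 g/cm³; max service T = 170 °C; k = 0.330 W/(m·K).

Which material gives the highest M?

silicon carbide

Screen on constraints: max service T ≥ 262 °C; k ≥ 42.0 W/(m·K). Survivors: silicon carbide, molybdenum, copper.
Normalizing units and computing the index:
  silicon carbide: σ_y = 351.0 MPa, ρ = 3172 kg/m³
  molybdenum: σ_y = 404.0 MPa, ρ = 10240 kg/m³
  copper: σ_y = 65.00 MPa, ρ = 8938 kg/m³
  silicon carbide: M = 5.91×10⁻³
  molybdenum: M = 1.96×10⁻³
  copper: M = 0.902×10⁻³
Silicon carbide has the largest M.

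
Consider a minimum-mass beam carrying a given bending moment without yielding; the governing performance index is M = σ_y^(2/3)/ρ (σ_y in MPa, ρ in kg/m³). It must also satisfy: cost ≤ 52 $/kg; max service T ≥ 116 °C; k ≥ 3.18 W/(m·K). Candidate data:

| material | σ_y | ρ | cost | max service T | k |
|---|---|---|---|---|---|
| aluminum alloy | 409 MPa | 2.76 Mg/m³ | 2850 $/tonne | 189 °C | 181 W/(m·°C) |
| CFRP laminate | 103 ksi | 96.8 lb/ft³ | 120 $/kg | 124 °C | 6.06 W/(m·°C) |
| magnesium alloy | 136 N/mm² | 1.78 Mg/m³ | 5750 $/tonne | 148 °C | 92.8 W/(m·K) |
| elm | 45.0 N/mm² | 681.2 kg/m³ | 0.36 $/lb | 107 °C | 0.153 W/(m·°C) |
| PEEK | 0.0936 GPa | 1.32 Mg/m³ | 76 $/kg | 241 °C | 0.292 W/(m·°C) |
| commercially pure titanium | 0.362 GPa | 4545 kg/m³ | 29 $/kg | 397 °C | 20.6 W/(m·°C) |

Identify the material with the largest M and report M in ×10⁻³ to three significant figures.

aluminum alloy, M = 20.0×10⁻³

Screen on constraints: cost ≤ 52 $/kg; max service T ≥ 116 °C; k ≥ 3.18 W/(m·K). Survivors: aluminum alloy, magnesium alloy, commercially pure titanium.
Putting every candidate on a common basis:
  aluminum alloy: σ_y = 409.0 MPa, ρ = 2760 kg/m³
  magnesium alloy: σ_y = 136.0 MPa, ρ = 1780 kg/m³
  commercially pure titanium: σ_y = 362.0 MPa, ρ = 4545 kg/m³
  aluminum alloy: M = 20.0×10⁻³
  magnesium alloy: M = 14.9×10⁻³
  commercially pure titanium: M = 11.2×10⁻³
Aluminum alloy ranks first.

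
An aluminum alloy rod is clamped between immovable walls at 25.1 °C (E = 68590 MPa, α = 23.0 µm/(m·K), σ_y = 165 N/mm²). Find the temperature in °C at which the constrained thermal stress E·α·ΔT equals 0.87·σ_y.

116 °C

E = 68590 MPa = 68.59 GPa.
σ_y = 165 N/mm² = 165.0 MPa.
E·α·ΔT = 143.6 MPa ⇒ ΔT = 143.6 / (68.59×10³ × 23.0×10⁻⁶) = 90.99 K.
T = 25.1 + 90.99 = 116.1 °C.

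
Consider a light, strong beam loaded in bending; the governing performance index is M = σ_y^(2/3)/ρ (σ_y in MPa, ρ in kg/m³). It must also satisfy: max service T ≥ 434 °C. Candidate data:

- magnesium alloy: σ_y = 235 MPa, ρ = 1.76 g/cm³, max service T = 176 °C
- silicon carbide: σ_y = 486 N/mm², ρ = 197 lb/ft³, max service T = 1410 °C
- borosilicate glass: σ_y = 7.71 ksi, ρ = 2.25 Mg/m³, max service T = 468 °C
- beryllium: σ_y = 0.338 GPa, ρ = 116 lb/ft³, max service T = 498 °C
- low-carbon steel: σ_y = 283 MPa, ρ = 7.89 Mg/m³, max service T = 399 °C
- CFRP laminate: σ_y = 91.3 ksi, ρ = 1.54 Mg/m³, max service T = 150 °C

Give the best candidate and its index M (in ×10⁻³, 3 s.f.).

Screen on constraints: max service T ≥ 434 °C. Survivors: silicon carbide, borosilicate glass, beryllium.
Putting every candidate on a common basis:
  silicon carbide: σ_y = 486.0 MPa, ρ = 3156 kg/m³
  borosilicate glass: σ_y = 53.16 MPa, ρ = 2250 kg/m³
  beryllium: σ_y = 338.0 MPa, ρ = 1858 kg/m³
  beryllium: M = 26.1×10⁻³
  silicon carbide: M = 19.6×10⁻³
  borosilicate glass: M = 6.28×10⁻³
Beryllium ranks first.

beryllium, M = 26.1×10⁻³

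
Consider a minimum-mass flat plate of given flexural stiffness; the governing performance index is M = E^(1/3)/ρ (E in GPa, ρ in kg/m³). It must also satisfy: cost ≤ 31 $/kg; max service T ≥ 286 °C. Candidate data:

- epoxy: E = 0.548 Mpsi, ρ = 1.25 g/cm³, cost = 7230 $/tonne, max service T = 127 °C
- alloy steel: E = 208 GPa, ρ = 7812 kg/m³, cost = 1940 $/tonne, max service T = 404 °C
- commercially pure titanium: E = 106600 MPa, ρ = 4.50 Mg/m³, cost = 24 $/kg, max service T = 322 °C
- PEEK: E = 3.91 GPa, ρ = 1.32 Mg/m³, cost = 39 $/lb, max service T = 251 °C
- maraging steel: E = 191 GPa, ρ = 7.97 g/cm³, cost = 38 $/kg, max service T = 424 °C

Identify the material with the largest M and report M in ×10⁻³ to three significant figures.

Screen on constraints: cost ≤ 31 $/kg; max service T ≥ 286 °C. Survivors: alloy steel, commercially pure titanium.
Normalizing units and computing the index:
  alloy steel: E = 208.0 GPa, ρ = 7812 kg/m³
  commercially pure titanium: E = 106.6 GPa, ρ = 4500 kg/m³
  commercially pure titanium: M = 1.05×10⁻³
  alloy steel: M = 0.758×10⁻³
Commercially pure titanium has the largest M.

commercially pure titanium, M = 1.05×10⁻³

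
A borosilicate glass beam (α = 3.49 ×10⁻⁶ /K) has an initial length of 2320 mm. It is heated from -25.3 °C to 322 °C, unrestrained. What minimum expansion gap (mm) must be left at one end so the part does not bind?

ΔT = 322 − (-25.3) = 347.3 K.
ΔL = α·L₀·ΔT = 3.49×10⁻⁶ × 2320 mm × 347.3 K = 2.81 mm.

2.81 mm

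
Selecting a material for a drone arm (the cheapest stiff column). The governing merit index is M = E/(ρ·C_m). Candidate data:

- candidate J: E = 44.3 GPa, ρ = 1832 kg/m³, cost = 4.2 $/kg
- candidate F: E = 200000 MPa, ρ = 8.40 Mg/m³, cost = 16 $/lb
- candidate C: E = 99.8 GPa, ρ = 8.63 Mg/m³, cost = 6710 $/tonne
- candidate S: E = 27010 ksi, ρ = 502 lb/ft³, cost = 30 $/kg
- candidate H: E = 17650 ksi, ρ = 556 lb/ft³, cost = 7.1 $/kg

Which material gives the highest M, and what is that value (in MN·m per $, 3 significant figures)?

Convert each candidate to consistent units, then evaluate M:
  candidate J: E = 44.30 GPa, ρ = 1832 kg/m³, cost = 4.200 $/kg
  candidate F: E = 200.0 GPa, ρ = 8400 kg/m³, cost = 35.27 $/kg
  candidate C: E = 99.80 GPa, ρ = 8630 kg/m³, cost = 6.710 $/kg
  candidate S: E = 186.2 GPa, ρ = 8041 kg/m³, cost = 30.00 $/kg
  candidate H: E = 121.7 GPa, ρ = 8906 kg/m³, cost = 7.100 $/kg
  candidate J: M = 5.76 MN·m per $
  candidate H: M = 1.92 MN·m per $
  candidate C: M = 1.72 MN·m per $
  candidate S: M = 0.772 MN·m per $
  candidate F: M = 0.675 MN·m per $
Highest index: candidate J.

candidate J, M = 5.76 MN·m per $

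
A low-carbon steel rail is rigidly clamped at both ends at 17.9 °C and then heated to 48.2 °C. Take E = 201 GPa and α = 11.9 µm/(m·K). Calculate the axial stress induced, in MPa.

ΔT = 30.30 K. Constrained thermal stress σ = E·α·ΔT = 201.0×10³ MPa × 11.9×10⁻⁶ × 30.30 = 72.5 MPa (compressive).

72.5 MPa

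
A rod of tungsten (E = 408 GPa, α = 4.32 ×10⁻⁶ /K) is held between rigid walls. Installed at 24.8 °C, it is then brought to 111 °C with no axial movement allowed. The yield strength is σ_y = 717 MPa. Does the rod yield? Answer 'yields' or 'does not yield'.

does not yield

ΔT = 86.20 K. Constrained thermal stress σ = E·α·ΔT = 408.0×10³ MPa × 4.32×10⁻⁶ × 86.20 = 152 MPa (compressive).
Compare to σ_y = 717 MPa: σ < σ_y, so it does not yield.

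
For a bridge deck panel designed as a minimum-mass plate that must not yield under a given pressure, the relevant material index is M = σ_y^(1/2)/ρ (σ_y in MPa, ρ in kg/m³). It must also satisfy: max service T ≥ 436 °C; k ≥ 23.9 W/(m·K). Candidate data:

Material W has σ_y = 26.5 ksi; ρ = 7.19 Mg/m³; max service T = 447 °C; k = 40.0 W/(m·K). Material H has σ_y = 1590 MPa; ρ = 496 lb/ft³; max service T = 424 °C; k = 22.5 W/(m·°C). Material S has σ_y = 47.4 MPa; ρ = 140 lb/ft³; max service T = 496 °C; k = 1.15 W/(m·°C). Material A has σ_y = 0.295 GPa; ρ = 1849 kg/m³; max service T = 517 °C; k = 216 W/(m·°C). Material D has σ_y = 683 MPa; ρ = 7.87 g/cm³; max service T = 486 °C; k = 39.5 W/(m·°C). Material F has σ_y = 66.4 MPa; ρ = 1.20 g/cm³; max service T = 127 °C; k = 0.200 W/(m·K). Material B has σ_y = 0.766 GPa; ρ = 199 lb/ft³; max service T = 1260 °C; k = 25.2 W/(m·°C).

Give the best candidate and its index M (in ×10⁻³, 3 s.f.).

Screen on constraints: max service T ≥ 436 °C; k ≥ 23.9 W/(m·K). Survivors: material W, material A, material D, material B.
Putting every candidate on a common basis:
  material W: σ_y = 182.7 MPa, ρ = 7190 kg/m³
  material A: σ_y = 295.0 MPa, ρ = 1849 kg/m³
  material D: σ_y = 683.0 MPa, ρ = 7870 kg/m³
  material B: σ_y = 766.0 MPa, ρ = 3188 kg/m³
  material A: M = 9.29×10⁻³
  material B: M = 8.68×10⁻³
  material D: M = 3.32×10⁻³
  material W: M = 1.88×10⁻³
Highest index: material A.

material A, M = 9.29×10⁻³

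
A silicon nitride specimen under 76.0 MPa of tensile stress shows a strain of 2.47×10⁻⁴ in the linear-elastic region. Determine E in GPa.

308 GPa

E = σ/ε = 76.0 MPa / 2.47×10⁻⁴ = 307700 MPa = 308 GPa.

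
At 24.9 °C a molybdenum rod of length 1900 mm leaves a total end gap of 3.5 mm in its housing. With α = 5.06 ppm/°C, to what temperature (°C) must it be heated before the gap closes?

389 °C

α·L₀·ΔT = 3.5 mm ⇒ ΔT = 3.5 / (5.06×10⁻⁶ × 1900.0) = 364.1 K.
T = 24.9 + 364.1 = 389.0 °C.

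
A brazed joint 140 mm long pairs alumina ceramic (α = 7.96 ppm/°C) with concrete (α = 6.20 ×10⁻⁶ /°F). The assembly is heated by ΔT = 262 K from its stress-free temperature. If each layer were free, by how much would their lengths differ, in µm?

117 µm

concrete: α = 6.20×10⁻⁶/°F × 9/5 = 11.2×10⁻⁶/K.
Δα = |7.96 − 11.2|×10⁻⁶/K = 3.20×10⁻⁶/K.
ΔL_mismatch = Δα·L·ΔT = 3.20×10⁻⁶ × 140.0 mm × 262.0 K = 117 µm.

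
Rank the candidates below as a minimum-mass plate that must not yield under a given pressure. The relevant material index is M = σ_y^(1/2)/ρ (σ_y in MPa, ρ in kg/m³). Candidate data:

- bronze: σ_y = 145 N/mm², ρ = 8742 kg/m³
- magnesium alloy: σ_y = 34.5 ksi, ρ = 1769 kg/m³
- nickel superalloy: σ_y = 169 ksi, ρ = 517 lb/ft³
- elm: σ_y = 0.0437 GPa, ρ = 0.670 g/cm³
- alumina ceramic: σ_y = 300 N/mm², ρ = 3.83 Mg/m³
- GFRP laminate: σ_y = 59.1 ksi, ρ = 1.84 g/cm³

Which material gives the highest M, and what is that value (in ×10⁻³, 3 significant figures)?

GFRP laminate, M = 11.0×10⁻³

Normalizing units and computing the index:
  bronze: σ_y = 145.0 MPa, ρ = 8742 kg/m³
  magnesium alloy: σ_y = 237.9 MPa, ρ = 1769 kg/m³
  nickel superalloy: σ_y = 1165 MPa, ρ = 8282 kg/m³
  elm: σ_y = 43.70 MPa, ρ = 670.0 kg/m³
  alumina ceramic: σ_y = 300.0 MPa, ρ = 3830 kg/m³
  GFRP laminate: σ_y = 407.5 MPa, ρ = 1840 kg/m³
  GFRP laminate: M = 11.0×10⁻³
  elm: M = 9.87×10⁻³
  magnesium alloy: M = 8.72×10⁻³
  alumina ceramic: M = 4.52×10⁻³
  nickel superalloy: M = 4.12×10⁻³
  bronze: M = 1.38×10⁻³
Highest index: GFRP laminate.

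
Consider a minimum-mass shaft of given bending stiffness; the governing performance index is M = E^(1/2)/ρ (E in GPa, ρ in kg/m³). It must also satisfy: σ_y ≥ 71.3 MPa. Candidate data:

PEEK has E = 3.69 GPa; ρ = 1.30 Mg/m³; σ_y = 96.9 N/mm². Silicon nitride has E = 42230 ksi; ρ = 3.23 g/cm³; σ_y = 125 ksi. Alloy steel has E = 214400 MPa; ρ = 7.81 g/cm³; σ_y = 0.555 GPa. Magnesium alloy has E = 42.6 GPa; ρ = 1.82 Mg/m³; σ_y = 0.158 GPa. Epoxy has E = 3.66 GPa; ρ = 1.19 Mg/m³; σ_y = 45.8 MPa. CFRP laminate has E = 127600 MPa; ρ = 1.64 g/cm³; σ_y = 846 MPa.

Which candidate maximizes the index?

CFRP laminate

Screen on constraints: σ_y ≥ 71.3 MPa. Survivors: PEEK, silicon nitride, alloy steel, magnesium alloy, CFRP laminate.
In SI units:
  PEEK: E = 3.690 GPa, ρ = 1300 kg/m³
  silicon nitride: E = 291.2 GPa, ρ = 3230 kg/m³
  alloy steel: E = 214.4 GPa, ρ = 7810 kg/m³
  magnesium alloy: E = 42.60 GPa, ρ = 1820 kg/m³
  CFRP laminate: E = 127.6 GPa, ρ = 1640 kg/m³
  CFRP laminate: M = 6.89×10⁻³
  silicon nitride: M = 5.28×10⁻³
  magnesium alloy: M = 3.59×10⁻³
  alloy steel: M = 1.87×10⁻³
  PEEK: M = 1.48×10⁻³
Highest index: CFRP laminate.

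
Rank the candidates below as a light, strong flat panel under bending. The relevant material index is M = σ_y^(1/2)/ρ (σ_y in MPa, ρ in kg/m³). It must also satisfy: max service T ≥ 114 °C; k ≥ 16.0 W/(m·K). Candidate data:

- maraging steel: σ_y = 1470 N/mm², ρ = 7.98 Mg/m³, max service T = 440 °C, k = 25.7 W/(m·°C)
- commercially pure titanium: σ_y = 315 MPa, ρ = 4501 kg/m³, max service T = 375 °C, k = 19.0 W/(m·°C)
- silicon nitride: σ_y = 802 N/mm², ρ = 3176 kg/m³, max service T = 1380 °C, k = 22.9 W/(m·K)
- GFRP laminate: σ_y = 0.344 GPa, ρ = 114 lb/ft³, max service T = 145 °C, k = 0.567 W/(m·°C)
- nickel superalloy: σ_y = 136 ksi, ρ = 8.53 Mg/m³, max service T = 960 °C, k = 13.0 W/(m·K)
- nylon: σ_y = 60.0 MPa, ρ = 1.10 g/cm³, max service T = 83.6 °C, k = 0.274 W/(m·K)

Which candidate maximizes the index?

silicon nitride

Screen on constraints: max service T ≥ 114 °C; k ≥ 16.0 W/(m·K). Survivors: maraging steel, commercially pure titanium, silicon nitride.
Putting every candidate on a common basis:
  maraging steel: σ_y = 1470 MPa, ρ = 7980 kg/m³
  commercially pure titanium: σ_y = 315.0 MPa, ρ = 4501 kg/m³
  silicon nitride: σ_y = 802.0 MPa, ρ = 3176 kg/m³
  silicon nitride: M = 8.92×10⁻³
  maraging steel: M = 4.80×10⁻³
  commercially pure titanium: M = 3.94×10⁻³
Silicon nitride ranks first.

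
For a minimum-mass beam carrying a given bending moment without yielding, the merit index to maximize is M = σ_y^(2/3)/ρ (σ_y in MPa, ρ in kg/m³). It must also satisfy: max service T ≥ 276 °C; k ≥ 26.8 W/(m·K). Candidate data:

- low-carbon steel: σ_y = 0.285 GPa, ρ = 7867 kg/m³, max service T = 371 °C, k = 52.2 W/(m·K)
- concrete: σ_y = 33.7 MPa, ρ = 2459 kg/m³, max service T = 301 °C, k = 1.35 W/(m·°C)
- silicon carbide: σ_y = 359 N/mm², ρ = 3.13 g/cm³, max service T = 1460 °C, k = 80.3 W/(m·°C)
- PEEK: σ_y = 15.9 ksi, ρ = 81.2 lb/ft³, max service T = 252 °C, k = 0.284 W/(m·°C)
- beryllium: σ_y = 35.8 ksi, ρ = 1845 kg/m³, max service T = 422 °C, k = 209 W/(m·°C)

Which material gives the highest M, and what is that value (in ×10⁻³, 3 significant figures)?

beryllium, M = 21.3×10⁻³

Screen on constraints: max service T ≥ 276 °C; k ≥ 26.8 W/(m·K). Survivors: low-carbon steel, silicon carbide, beryllium.
In SI units:
  low-carbon steel: σ_y = 285.0 MPa, ρ = 7867 kg/m³
  silicon carbide: σ_y = 359.0 MPa, ρ = 3130 kg/m³
  beryllium: σ_y = 246.8 MPa, ρ = 1845 kg/m³
  beryllium: M = 21.3×10⁻³
  silicon carbide: M = 16.1×10⁻³
  low-carbon steel: M = 5.50×10⁻³
Beryllium ranks first.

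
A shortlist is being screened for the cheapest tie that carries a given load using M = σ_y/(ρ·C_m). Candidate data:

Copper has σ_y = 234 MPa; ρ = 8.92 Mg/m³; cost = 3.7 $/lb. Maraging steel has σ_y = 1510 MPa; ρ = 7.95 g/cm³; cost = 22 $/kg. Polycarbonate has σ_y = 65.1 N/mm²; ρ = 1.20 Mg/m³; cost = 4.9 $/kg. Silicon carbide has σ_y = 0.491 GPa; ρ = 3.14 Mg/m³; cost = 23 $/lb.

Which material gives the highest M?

In SI units:
  copper: σ_y = 234.0 MPa, ρ = 8920 kg/m³, cost = 8.157 $/kg
  maraging steel: σ_y = 1510 MPa, ρ = 7950 kg/m³, cost = 22.00 $/kg
  polycarbonate: σ_y = 65.10 MPa, ρ = 1200 kg/m³, cost = 4.900 $/kg
  silicon carbide: σ_y = 491.0 MPa, ρ = 3140 kg/m³, cost = 50.71 $/kg
  polycarbonate: M = 11.1 kN·m per $
  maraging steel: M = 8.63 kN·m per $
  copper: M = 3.22 kN·m per $
  silicon carbide: M = 3.08 kN·m per $
Polycarbonate has the largest M.

polycarbonate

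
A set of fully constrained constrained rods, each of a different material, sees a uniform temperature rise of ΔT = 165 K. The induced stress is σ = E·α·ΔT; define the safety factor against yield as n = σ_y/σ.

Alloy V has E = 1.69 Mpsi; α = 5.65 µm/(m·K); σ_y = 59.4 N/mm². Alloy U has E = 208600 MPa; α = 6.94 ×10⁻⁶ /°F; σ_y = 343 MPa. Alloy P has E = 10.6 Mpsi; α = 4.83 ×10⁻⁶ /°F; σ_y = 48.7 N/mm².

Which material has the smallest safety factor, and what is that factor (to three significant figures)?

Converting E to GPa, α to ×10⁻⁶/K, σ_y to MPa, then σ and n for each:
  alloy V: E = 11.65, α = 5.65, σ_y = 59.40 → σ = 10.9 MPa, n = 5.47
  alloy U: E = 208.6, α = 12.5, σ_y = 343.0 → σ = 430 MPa, n = 0.798
  alloy P: E = 73.08, α = 8.69, σ_y = 48.70 → σ = 105 MPa, n = 0.465
The minimum is alloy P at n = 0.465.

alloy P, n = 0.465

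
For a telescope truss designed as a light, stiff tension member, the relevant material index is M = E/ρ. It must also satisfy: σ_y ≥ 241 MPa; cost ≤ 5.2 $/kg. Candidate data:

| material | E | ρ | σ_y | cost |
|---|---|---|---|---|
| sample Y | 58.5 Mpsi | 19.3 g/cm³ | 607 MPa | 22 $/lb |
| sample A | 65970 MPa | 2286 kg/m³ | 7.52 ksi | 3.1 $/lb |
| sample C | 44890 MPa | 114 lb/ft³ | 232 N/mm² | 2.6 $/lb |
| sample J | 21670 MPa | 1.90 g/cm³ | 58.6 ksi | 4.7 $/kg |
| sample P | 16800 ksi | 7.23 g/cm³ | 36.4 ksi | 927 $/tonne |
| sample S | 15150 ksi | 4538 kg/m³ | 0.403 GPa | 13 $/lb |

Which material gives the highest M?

sample P

Screen on constraints: σ_y ≥ 241 MPa; cost ≤ 5.2 $/kg. Survivors: sample J, sample P.
Putting every candidate on a common basis:
  sample J: E = 21.67 GPa, ρ = 1900 kg/m³
  sample P: E = 115.8 GPa, ρ = 7230 kg/m³
  sample P: M = 16.0 MN·m/kg
  sample J: M = 11.4 MN·m/kg
The maximum is for sample P.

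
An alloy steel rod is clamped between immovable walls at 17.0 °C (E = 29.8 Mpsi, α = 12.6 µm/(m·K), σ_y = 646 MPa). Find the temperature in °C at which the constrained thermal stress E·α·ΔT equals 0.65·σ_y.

179 °C

E = 29.8 Mpsi = 205.5 GPa.
E·α·ΔT = 419.9 MPa ⇒ ΔT = 419.9 / (205.5×10³ × 12.6×10⁻⁶) = 162.2 K.
T = 17.0 + 162.2 = 179.2 °C.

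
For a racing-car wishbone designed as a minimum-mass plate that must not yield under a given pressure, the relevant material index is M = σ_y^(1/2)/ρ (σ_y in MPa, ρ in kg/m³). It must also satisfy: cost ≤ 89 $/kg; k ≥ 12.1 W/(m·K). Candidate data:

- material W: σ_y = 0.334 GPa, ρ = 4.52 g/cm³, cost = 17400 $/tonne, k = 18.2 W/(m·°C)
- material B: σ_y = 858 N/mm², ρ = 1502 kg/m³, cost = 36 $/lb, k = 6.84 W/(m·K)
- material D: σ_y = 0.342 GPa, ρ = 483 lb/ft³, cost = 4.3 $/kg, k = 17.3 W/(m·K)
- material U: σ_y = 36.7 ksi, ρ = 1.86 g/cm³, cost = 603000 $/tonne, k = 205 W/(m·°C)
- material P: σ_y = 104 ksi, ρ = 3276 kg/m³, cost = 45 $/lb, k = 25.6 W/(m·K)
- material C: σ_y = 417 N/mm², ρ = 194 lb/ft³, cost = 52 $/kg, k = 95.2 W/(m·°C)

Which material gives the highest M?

Screen on constraints: cost ≤ 89 $/kg; k ≥ 12.1 W/(m·K). Survivors: material W, material D, material C.
Putting every candidate on a common basis:
  material W: σ_y = 334.0 MPa, ρ = 4520 kg/m³
  material D: σ_y = 342.0 MPa, ρ = 7737 kg/m³
  material C: σ_y = 417.0 MPa, ρ = 3108 kg/m³
  material C: M = 6.57×10⁻³
  material W: M = 4.04×10⁻³
  material D: M = 2.39×10⁻³
Material C ranks first.

material C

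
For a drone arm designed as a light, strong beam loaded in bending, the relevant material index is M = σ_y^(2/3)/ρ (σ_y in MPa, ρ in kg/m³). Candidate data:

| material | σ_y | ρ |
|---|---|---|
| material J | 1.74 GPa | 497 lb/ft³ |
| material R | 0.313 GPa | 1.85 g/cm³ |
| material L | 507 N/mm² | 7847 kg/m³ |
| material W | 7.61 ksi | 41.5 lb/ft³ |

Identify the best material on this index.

Putting every candidate on a common basis:
  material J: σ_y = 1740 MPa, ρ = 7961 kg/m³
  material R: σ_y = 313.0 MPa, ρ = 1850 kg/m³
  material L: σ_y = 507.0 MPa, ρ = 7847 kg/m³
  material W: σ_y = 52.47 MPa, ρ = 664.8 kg/m³
  material R: M = 24.9×10⁻³
  material W: M = 21.1×10⁻³
  material J: M = 18.2×10⁻³
  material L: M = 8.10×10⁻³
Highest index: material R.

material R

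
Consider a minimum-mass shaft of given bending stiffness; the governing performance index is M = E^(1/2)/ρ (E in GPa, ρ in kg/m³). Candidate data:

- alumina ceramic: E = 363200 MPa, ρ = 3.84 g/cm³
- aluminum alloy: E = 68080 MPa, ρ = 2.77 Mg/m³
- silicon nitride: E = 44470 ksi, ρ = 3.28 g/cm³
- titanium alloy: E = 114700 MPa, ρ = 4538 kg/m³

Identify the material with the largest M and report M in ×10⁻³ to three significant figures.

silicon nitride, M = 5.34×10⁻³

In SI units:
  alumina ceramic: E = 363.2 GPa, ρ = 3840 kg/m³
  aluminum alloy: E = 68.08 GPa, ρ = 2770 kg/m³
  silicon nitride: E = 306.6 GPa, ρ = 3280 kg/m³
  titanium alloy: E = 114.7 GPa, ρ = 4538 kg/m³
  silicon nitride: M = 5.34×10⁻³
  alumina ceramic: M = 4.96×10⁻³
  aluminum alloy: M = 2.98×10⁻³
  titanium alloy: M = 2.36×10⁻³
The maximum is for silicon nitride.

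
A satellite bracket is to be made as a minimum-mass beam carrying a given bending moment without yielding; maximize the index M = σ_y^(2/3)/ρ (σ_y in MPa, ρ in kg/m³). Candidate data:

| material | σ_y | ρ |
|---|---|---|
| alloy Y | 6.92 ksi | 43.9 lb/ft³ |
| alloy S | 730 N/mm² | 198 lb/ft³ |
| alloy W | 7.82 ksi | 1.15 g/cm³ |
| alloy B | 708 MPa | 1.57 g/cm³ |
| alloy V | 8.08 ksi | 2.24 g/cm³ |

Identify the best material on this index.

alloy B

Normalizing units and computing the index:
  alloy Y: σ_y = 47.71 MPa, ρ = 703.2 kg/m³
  alloy S: σ_y = 730.0 MPa, ρ = 3172 kg/m³
  alloy W: σ_y = 53.92 MPa, ρ = 1150 kg/m³
  alloy B: σ_y = 708.0 MPa, ρ = 1570 kg/m³
  alloy V: σ_y = 55.71 MPa, ρ = 2240 kg/m³
  alloy B: M = 50.6×10⁻³
  alloy S: M = 25.6×10⁻³
  alloy Y: M = 18.7×10⁻³
  alloy W: M = 12.4×10⁻³
  alloy V: M = 6.51×10⁻³
Highest index: alloy B.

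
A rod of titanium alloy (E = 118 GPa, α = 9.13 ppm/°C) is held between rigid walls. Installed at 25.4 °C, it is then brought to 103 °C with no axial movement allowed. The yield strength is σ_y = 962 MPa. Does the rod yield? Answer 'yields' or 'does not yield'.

ΔT = 77.60 K. Constrained thermal stress σ = E·α·ΔT = 118.0×10³ MPa × 9.13×10⁻⁶ × 77.60 = 83.6 MPa (compressive).
Compare to σ_y = 962 MPa: σ < σ_y, so it does not yield.

does not yield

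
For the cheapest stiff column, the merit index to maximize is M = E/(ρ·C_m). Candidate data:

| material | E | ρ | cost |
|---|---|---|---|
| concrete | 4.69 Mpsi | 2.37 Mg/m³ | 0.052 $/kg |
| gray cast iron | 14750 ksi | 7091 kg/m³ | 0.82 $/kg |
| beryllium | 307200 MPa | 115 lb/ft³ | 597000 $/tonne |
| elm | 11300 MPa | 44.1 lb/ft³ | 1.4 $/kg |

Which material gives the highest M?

concrete

Normalizing units and computing the index:
  concrete: E = 32.34 GPa, ρ = 2370 kg/m³, cost = 0.05200 $/kg
  gray cast iron: E = 101.7 GPa, ρ = 7091 kg/m³, cost = 0.8200 $/kg
  beryllium: E = 307.2 GPa, ρ = 1842 kg/m³, cost = 597.0 $/kg
  elm: E = 11.30 GPa, ρ = 706.4 kg/m³, cost = 1.400 $/kg
  concrete: M = 262 MN·m per $
  gray cast iron: M = 17.5 MN·m per $
  elm: M = 11.4 MN·m per $
  beryllium: M = 0.279 MN·m per $
Highest index: concrete.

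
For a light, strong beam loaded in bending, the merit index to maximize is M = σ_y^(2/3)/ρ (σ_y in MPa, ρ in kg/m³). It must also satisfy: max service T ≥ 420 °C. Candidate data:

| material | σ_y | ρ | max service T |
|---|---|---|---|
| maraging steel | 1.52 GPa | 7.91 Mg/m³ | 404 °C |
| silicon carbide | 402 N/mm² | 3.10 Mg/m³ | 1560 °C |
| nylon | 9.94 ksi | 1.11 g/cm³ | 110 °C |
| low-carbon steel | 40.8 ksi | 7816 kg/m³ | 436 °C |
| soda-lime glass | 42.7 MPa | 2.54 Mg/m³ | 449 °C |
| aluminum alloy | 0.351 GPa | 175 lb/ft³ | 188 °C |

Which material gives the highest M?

Screen on constraints: max service T ≥ 420 °C. Survivors: silicon carbide, low-carbon steel, soda-lime glass.
Normalizing units and computing the index:
  silicon carbide: σ_y = 402.0 MPa, ρ = 3100 kg/m³
  low-carbon steel: σ_y = 281.3 MPa, ρ = 7816 kg/m³
  soda-lime glass: σ_y = 42.70 MPa, ρ = 2540 kg/m³
  silicon carbide: M = 17.6×10⁻³
  low-carbon steel: M = 5.49×10⁻³
  soda-lime glass: M = 4.81×10⁻³
Silicon carbide ranks first.

silicon carbide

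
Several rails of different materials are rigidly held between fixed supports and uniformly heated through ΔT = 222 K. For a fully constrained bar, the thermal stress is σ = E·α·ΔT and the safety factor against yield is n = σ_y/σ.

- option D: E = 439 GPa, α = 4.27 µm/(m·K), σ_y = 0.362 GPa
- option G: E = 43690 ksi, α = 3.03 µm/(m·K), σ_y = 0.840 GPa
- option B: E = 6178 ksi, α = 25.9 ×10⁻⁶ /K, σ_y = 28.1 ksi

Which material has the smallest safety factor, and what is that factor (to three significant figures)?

Converting E to GPa, α to ×10⁻⁶/K, σ_y to MPa, then σ and n for each:
  option D: E = 439.0, α = 4.27, σ_y = 362.0 → σ = 416 MPa, n = 0.870
  option G: E = 301.2, α = 3.03, σ_y = 840.0 → σ = 203 MPa, n = 4.15
  option B: E = 42.60, α = 25.9, σ_y = 193.7 → σ = 245 MPa, n = 0.791
Smallest n: option B with n = 0.791.

option B, n = 0.791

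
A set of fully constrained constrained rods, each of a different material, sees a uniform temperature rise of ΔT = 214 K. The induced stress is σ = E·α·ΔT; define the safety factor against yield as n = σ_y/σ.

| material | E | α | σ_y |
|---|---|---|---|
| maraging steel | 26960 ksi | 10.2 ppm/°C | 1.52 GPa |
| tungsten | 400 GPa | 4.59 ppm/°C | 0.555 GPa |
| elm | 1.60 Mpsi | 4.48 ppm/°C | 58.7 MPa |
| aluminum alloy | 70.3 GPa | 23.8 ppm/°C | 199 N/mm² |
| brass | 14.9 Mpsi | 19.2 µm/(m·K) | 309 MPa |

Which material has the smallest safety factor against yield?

Converting E to GPa, α to ×10⁻⁶/K, σ_y to MPa, then σ and n for each:
  maraging steel: E = 185.9, α = 10.2, σ_y = 1520 → σ = 406 MPa, n = 3.75
  tungsten: E = 400.0, α = 4.59, σ_y = 555.0 → σ = 393 MPa, n = 1.41
  elm: E = 11.03, α = 4.48, σ_y = 58.70 → σ = 10.6 MPa, n = 5.55
  aluminum alloy: E = 70.30, α = 23.8, σ_y = 199.0 → σ = 358 MPa, n = 0.556
  brass: E = 102.7, α = 19.2, σ_y = 309.0 → σ = 422 MPa, n = 0.732
Aluminum alloy has the lowest safety factor, n = 0.556.

aluminum alloy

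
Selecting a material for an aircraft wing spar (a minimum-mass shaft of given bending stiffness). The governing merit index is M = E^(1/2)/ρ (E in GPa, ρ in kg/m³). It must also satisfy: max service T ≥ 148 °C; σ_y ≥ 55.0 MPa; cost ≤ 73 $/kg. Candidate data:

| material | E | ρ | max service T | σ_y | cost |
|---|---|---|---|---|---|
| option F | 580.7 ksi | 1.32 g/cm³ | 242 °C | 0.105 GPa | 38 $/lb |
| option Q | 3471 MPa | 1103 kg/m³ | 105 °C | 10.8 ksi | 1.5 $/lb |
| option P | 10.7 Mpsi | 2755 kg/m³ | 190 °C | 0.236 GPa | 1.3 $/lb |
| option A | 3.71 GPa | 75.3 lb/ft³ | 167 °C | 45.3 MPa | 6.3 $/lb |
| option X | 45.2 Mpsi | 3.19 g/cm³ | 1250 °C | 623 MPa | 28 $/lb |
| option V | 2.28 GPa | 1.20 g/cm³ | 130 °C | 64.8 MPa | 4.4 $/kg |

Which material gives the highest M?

option X

Screen on constraints: max service T ≥ 148 °C; σ_y ≥ 55.0 MPa; cost ≤ 73 $/kg. Survivors: option P, option X.
After converting to SI:
  option P: E = 73.77 GPa, ρ = 2755 kg/m³
  option X: E = 311.6 GPa, ρ = 3190 kg/m³
  option X: M = 5.53×10⁻³
  option P: M = 3.12×10⁻³
Highest index: option X.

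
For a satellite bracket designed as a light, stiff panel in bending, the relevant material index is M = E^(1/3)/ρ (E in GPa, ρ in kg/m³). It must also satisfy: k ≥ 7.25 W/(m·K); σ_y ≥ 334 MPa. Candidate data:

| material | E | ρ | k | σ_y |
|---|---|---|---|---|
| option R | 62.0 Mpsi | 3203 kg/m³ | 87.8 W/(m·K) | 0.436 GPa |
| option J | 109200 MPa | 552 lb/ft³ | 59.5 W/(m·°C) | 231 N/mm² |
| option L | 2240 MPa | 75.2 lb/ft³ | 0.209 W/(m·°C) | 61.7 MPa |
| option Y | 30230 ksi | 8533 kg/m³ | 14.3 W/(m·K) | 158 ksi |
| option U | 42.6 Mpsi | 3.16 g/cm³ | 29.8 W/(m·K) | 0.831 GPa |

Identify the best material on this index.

option R

Screen on constraints: k ≥ 7.25 W/(m·K); σ_y ≥ 334 MPa. Survivors: option R, option Y, option U.
After converting to SI:
  option R: E = 427.5 GPa, ρ = 3203 kg/m³
  option Y: E = 208.4 GPa, ρ = 8533 kg/m³
  option U: E = 293.7 GPa, ρ = 3160 kg/m³
  option R: M = 2.35×10⁻³
  option U: M = 2.10×10⁻³
  option Y: M = 0.695×10⁻³
Option R has the largest M.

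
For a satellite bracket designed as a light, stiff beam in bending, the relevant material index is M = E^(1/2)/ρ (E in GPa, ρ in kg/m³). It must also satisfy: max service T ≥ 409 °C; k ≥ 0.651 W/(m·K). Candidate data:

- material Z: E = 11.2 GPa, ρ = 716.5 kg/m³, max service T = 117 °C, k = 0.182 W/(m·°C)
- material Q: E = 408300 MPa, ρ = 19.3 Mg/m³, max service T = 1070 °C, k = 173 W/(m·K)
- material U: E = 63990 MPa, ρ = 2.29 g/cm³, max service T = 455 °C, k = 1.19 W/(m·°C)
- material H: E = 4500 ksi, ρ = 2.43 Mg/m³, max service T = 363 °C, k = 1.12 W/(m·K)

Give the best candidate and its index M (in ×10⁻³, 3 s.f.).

material U, M = 3.49×10⁻³

Screen on constraints: max service T ≥ 409 °C; k ≥ 0.651 W/(m·K). Survivors: material Q, material U.
Convert each candidate to consistent units, then evaluate M:
  material Q: E = 408.3 GPa, ρ = 19300 kg/m³
  material U: E = 63.99 GPa, ρ = 2290 kg/m³
  material U: M = 3.49×10⁻³
  material Q: M = 1.05×10⁻³
Material U has the largest M.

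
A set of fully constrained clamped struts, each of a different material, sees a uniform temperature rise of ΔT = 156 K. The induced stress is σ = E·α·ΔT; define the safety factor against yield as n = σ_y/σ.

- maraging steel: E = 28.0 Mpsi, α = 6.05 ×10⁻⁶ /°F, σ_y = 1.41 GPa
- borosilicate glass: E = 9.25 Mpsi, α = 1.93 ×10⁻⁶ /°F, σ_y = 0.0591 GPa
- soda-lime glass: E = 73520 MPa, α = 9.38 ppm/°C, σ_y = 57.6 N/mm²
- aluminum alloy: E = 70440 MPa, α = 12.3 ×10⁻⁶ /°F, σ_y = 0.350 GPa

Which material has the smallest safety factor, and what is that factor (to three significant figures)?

soda-lime glass, n = 0.535

Per material, after unit conversion:
  maraging steel: E = 193.1, α = 10.9, σ_y = 1410 → σ = 328 MPa, n = 4.30
  borosilicate glass: E = 63.78, α = 3.47, σ_y = 59.10 → σ = 34.6 MPa, n = 1.71
  soda-lime glass: E = 73.52, α = 9.38, σ_y = 57.60 → σ = 108 MPa, n = 0.535
  aluminum alloy: E = 70.44, α = 22.1, σ_y = 350.0 → σ = 243 MPa, n = 1.44
Smallest n: soda-lime glass with n = 0.535.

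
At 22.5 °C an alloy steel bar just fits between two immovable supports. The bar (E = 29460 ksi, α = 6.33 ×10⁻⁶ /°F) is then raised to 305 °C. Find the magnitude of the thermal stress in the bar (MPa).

654 MPa

E = 29460 ksi = 203.1 GPa.
α = 6.33×10⁻⁶/°F × 9/5 = 11.4×10⁻⁶/K.
ΔT = 282.5 K. Constrained thermal stress σ = E·α·ΔT = 203.1×10³ MPa × 11.4×10⁻⁶ × 282.5 = 654 MPa (compressive).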